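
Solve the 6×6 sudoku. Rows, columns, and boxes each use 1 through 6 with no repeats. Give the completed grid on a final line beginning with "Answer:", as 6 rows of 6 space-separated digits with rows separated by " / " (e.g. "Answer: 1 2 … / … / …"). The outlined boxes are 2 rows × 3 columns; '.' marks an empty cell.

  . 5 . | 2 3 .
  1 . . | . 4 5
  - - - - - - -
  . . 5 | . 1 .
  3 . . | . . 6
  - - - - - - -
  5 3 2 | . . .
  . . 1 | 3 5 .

Step 1. [r3c1∈{2,4,6}] r3c1 is the only open cell in col 1 admitting 2. So r3c1=2.
Step 2. [r4c3∈{4}] r4c3 is down to just 4. So r4c3=4.
Step 3. [r1c3∈{6}] r1c3 is down to just 6, so r1c3=6.
Step 4. [r6c2∈{4,6}] across col 2, 4 lands solely at r6c2. So r6c2=4.
Step 5. [r5c4∈{1,4,6}] col 4 places 1 nowhere but r5c4. So r5c4=1.
Step 6. [r3c6∈{3,4}] 3 has one home in row 3: r3c6. So r3c6=3.
Step 7. [r4c4∈{5}] nothing but 5 survives at r4c4 ⇒ r4c4=5.
Step 8. [r5c5∈{6}] r5c5 is down to just 6. So r5c5=6.
Step 9. [r6c6∈{2}] r6c6's peers cover all but 2 ⇒ r6c6=2.
Step 10. [r2c3∈{3}] r2c3 has the single candidate 3 ⇒ r2c3=3.
Step 11. [r2c4∈{6}] r2c4 is down to just 6. So r2c4=6.
Step 12. [r3c2∈{6}] r3c2 has the single candidate 6 ⇒ r3c2=6.
Step 13. [r1c1∈{4}] only 4 remains possible at r1c1 ⇒ r1c1=4.
Step 14. [r4c5∈{2}] r4c5 is down to just 2. So r4c5=2.
Step 15. [r5c6∈{4}] r5c6 has the single candidate 4. So r5c6=4.
Step 16. [r4c2∈{1}] nothing but 1 survives at r4c2, so r4c2=1.
Step 17. [r1c6∈{1}] nothing but 1 survives at r1c6 ⇒ r1c6=1.
Step 18. [r2c2∈{2}] nothing but 2 survives at r2c2, so r2c2=2.
Step 19. [r6c1∈{6}] only 6 remains possible at r6c1 ⇒ r6c1=6.
Step 20. [r3c4∈{4}] r3c4's peers cover all but 4, so r3c4=4.

Answer: 4 5 6 2 3 1 / 1 2 3 6 4 5 / 2 6 5 4 1 3 / 3 1 4 5 2 6 / 5 3 2 1 6 4 / 6 4 1 3 5 2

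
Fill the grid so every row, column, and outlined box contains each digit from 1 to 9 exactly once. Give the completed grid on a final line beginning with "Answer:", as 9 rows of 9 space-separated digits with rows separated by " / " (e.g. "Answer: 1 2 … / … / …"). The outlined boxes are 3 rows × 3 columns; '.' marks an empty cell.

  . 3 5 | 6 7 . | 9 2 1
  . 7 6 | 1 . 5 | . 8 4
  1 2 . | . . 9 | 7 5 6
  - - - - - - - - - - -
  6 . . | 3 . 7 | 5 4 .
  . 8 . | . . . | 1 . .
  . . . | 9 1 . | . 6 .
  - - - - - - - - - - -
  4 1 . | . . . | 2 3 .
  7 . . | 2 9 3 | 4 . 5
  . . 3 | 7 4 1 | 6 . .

Step 1. [r9c1∈{2,5,8,9}] r9c1 is the only open cell in row 9 admitting 2. So r9c1=2.
Step 2. [r4c2∈{9}] r4c2 is down to just 9 ⇒ r4c2=9.
Step 3. [r1c6∈{4,8}] r1c6 is the only open cell in row 1 admitting 4. So r1c6=4.
Step 4. [r5c8∈{7,9}] r5c8 is the only open cell in col 8 admitting 7 ⇒ r5c8=7.
Step 5. [r5c9∈{2,3,9}] 9 has one home in row 5: r5c9, so r5c9=9.
Step 6. [r6c9∈{2,3,8}] 3 has one home in col 9: r6c9. So r6c9=3.
Step 7. [r6c2∈{4,5}] in col 2, 4 fits only at r6c2. So r6c2=4.
Step 8. [r5c3∈{2}] only 2 remains possible at r5c3 ⇒ r5c3=2.
Step 9. [r3c4∈{8}] r3c4's peers cover all but 8. So r3c4=8.
Step 10. [r6c6∈{2,8}] row 6 places 2 nowhere but r6c6 ⇒ r6c6=2.
Step 11. [r7c6∈{6,8}] col 6 places 8 nowhere but r7c6, so r7c6=8.
Step 12. [r7c4∈{5}] only 5 remains possible at r7c4, so r7c4=5.
Step 13. [r5c5∈{5,6}] in col 5, 5 fits only at r5c5 ⇒ r5c5=5.
Step 14. [r2c7∈{3}] nothing but 3 survives at r2c7 ⇒ r2c7=3.
Step 15. [r6c7∈{8}] r6c7 is down to just 8. So r6c7=8.
Step 16. [r4c3∈{1}] r4c3 is down to just 1, so r4c3=1.
Step 17. [r5c6∈{6}] r5c6 is down to just 6 ⇒ r5c6=6.
Step 18. [r5c4∈{4}] r5c4 has the single candidate 4, so r5c4=4.
Step 19. [r5c1∈{3}] only 3 remains possible at r5c1. So r5c1=3.
Step 20. [r4c9∈{2}] r4c9 is down to just 2. So r4c9=2.
Step 21. [r3c5∈{3}] nothing but 3 survives at r3c5. So r3c5=3.
Step 22. [r1c1∈{8}] nothing but 8 survives at r1c1. So r1c1=8.
Step 23. [r7c3∈{9}] only 9 remains possible at r7c3. So r7c3=9.
Step 24. [r9c8∈{9}] nothing but 9 survives at r9c8, so r9c8=9.
Step 25. [r7c9∈{7}] r7c9's peers cover all but 7 ⇒ r7c9=7.
Step 26. [r8c2∈{6}] r8c2 is down to just 6. So r8c2=6.
Step 27. [r6c1∈{5}] r6c1 has the single candidate 5 ⇒ r6c1=5.
Step 28. [r9c9∈{8}] r9c9 is down to just 8, so r9c9=8.
Step 29. [r4c5∈{8}] nothing but 8 survives at r4c5 ⇒ r4c5=8.
Step 30. [r9c2∈{5}] nothing but 5 survives at r9c2, so r9c2=5.
Step 31. [r8c3∈{8}] nothing but 8 survives at r8c3, so r8c3=8.
Step 32. [r7c5∈{6}] r7c5 has the single candidate 6, so r7c5=6.
Step 33. [r8c8∈{1}] only 1 remains possible at r8c8 ⇒ r8c8=1.
Step 34. [r3c3∈{4}] r3c3 is down to just 4 ⇒ r3c3=4.
Step 35. [r2c1∈{9}] nothing but 9 survives at r2c1 ⇒ r2c1=9.
Step 36. [r2c5∈{2}] r2c5 has the single candidate 2 ⇒ r2c5=2.
Step 37. [r6c3∈{7}] nothing but 7 survives at r6c3. So r6c3=7.

Answer: 8 3 5 6 7 4 9 2 1 / 9 7 6 1 2 5 3 8 4 / 1 2 4 8 3 9 7 5 6 / 6 9 1 3 8 7 5 4 2 / 3 8 2 4 5 6 1 7 9 / 5 4 7 9 1 2 8 6 3 / 4 1 9 5 6 8 2 3 7 / 7 6 8 2 9 3 4 1 5 / 2 5 3 7 4 1 6 9 8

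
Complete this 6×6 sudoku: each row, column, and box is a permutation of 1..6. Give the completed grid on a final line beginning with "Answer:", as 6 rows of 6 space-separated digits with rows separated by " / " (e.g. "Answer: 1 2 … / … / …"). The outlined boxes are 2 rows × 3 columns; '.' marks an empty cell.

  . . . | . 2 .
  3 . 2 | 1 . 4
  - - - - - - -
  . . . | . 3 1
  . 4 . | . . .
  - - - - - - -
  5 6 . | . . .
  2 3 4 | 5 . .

Step 1. [r3c1∈{6}] nothing but 6 survives at r3c1. So r3c1=6.
Step 2. [r2c5∈{5,6}] 6 has one home in row 2: r2c5 ⇒ r2c5=6.
Step 3. [r1c6∈{3,5}] 5 has one home in box 2: r1c6 ⇒ r1c6=5.
Step 4. [r5c3∈{1}] r5c3 is down to just 1. So r5c3=1.
Step 5. [r3c3∈{5}] r3c3 has the single candidate 5. So r3c3=5.
Step 6. [r5c6∈{2,3}] across col 6, 3 lands solely at r5c6, so r5c6=3.
Step 7. [r5c4∈{2,4}] 2 has one home in row 5: r5c4 ⇒ r5c4=2.
Step 8. [r4c1∈{1}] only 1 remains possible at r4c1. So r4c1=1.
Step 9. [r4c4∈{6}] r4c4 has the single candidate 6 ⇒ r4c4=6.
Step 10. [r3c2∈{2}] only 2 remains possible at r3c2. So r3c2=2.
Step 11. [r3c4∈{4}] nothing but 4 survives at r3c4, so r3c4=4.
Step 12. [r6c6∈{6}] r6c6 has the single candidate 6, so r6c6=6.
Step 13. [r1c4∈{3}] r1c4's peers cover all but 3 ⇒ r1c4=3.
Step 14. [r1c1∈{4}] r1c1's peers cover all but 4 ⇒ r1c1=4.
Step 15. [r4c5∈{5}] r4c5 is down to just 5. So r4c5=5.
Step 16. [r2c2∈{5}] r2c2 has the single candidate 5. So r2c2=5.
Step 17. [r1c2∈{1}] only 1 remains possible at r1c2 ⇒ r1c2=1.
Step 18. [r1c3∈{6}] nothing but 6 survives at r1c3 ⇒ r1c3=6.
Step 19. [r6c5∈{1}] r6c5 has the single candidate 1. So r6c5=1.
Step 20. [r4c6∈{2}] nothing but 2 survives at r4c6, so r4c6=2.
Step 21. [r5c5∈{4}] r5c5 has the single candidate 4, so r5c5=4.
Step 22. [r4c3∈{3}] only 3 remains possible at r4c3 ⇒ r4c3=3.

Answer: 4 1 6 3 2 5 / 3 5 2 1 6 4 / 6 2 5 4 3 1 / 1 4 3 6 5 2 / 5 6 1 2 4 3 / 2 3 4 5 1 6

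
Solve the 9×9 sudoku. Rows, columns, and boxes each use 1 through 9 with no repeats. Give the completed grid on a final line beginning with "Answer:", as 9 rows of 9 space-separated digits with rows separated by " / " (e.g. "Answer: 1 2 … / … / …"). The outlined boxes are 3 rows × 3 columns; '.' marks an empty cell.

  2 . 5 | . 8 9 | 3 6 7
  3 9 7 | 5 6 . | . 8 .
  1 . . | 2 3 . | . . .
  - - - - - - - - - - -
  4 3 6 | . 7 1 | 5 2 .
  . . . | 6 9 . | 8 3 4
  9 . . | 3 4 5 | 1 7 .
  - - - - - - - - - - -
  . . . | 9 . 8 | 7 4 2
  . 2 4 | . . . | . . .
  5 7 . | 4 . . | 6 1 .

Step 1. [r8c7∈{9}] nothing but 9 survives at r8c7 ⇒ r8c7=9.
Step 2. [r3c2∈{4,6,8}] across row 3, 6 lands solely at r3c2 ⇒ r3c2=6.
Step 3. [r8c8∈{5}] r8c8's peers cover all but 5. So r8c8=5.
Step 4. [r7c2∈{1}] r7c2 has the single candidate 1. So r7c2=1.
Step 5. [r8c6∈{3,6,7}] r8c6 is the only open cell in col 6 admitting 6 ⇒ r8c6=6.
Step 6. [r9c6∈{2,3}] col 6 places 3 nowhere but r9c6, so r9c6=3.
Step 7. [r3c3∈{8}] r3c3 has the single candidate 8, so r3c3=8.
Step 8. [r3c7∈{4}] r3c7 is down to just 4, so r3c7=4.
Step 9. [r8c4∈{1,7}] across row 8, 7 lands solely at r8c4. So r8c4=7.
Step 10. [r4c9∈{9}] only 9 remains possible at r4c9 ⇒ r4c9=9.
Step 11. [r6c3∈{2}] nothing but 2 survives at r6c3 ⇒ r6c3=2.
Step 12. [r9c9∈{8}] nothing but 8 survives at r9c9, so r9c9=8.
Step 13. [r2c7∈{2}] r2c7 is down to just 2 ⇒ r2c7=2.
Step 14. [r6c2∈{8}] nothing but 8 survives at r6c2 ⇒ r6c2=8.
Step 15. [r3c9∈{5}] r3c9 is down to just 5, so r3c9=5.
Step 16. [r3c6∈{7}] r3c6 is down to just 7, so r3c6=7.
Step 17. [r8c5∈{1}] r8c5's peers cover all but 1. So r8c5=1.
Step 18. [r8c9∈{3}] only 3 remains possible at r8c9 ⇒ r8c9=3.
Step 19. [r1c2∈{4}] only 4 remains possible at r1c2 ⇒ r1c2=4.
Step 20. [r3c8∈{9}] r3c8's peers cover all but 9, so r3c8=9.
Step 21. [r4c4∈{8}] r4c4 has the single candidate 8, so r4c4=8.
Step 22. [r7c1∈{6}] r7c1's peers cover all but 6, so r7c1=6.
Step 23. [r5c2∈{5}] r5c2 has the single candidate 5 ⇒ r5c2=5.
Step 24. [r9c3∈{9}] r9c3 has the single candidate 9, so r9c3=9.
Step 25. [r5c1∈{7}] r5c1 has the single candidate 7 ⇒ r5c1=7.
Step 26. [r1c4∈{1}] r1c4 has the single candidate 1 ⇒ r1c4=1.
Step 27. [r2c6∈{4}] r2c6's peers cover all but 4. So r2c6=4.
Step 28. [r2c9∈{1}] r2c9 has the single candidate 1 ⇒ r2c9=1.
Step 29. [r9c5∈{2}] nothing but 2 survives at r9c5. So r9c5=2.
Step 30. [r7c5∈{5}] r7c5 has the single candidate 5. So r7c5=5.
Step 31. [r5c6∈{2}] r5c6 has the single candidate 2, so r5c6=2.
Step 32. [r6c9∈{6}] nothing but 6 survives at r6c9. So r6c9=6.
Step 33. [r7c3∈{3}] nothing but 3 survives at r7c3, so r7c3=3.
Step 34. [r5c3∈{1}] r5c3's peers cover all but 1, so r5c3=1.
Step 35. [r8c1∈{8}] r8c1's peers cover all but 8, so r8c1=8.

Answer: 2 4 5 1 8 9 3 6 7 / 3 9 7 5 6 4 2 8 1 / 1 6 8 2 3 7 4 9 5 / 4 3 6 8 7 1 5 2 9 / 7 5 1 6 9 2 8 3 4 / 9 8 2 3 4 5 1 7 6 / 6 1 3 9 5 8 7 4 2 / 8 2 4 7 1 6 9 5 3 / 5 7 9 4 2 3 6 1 8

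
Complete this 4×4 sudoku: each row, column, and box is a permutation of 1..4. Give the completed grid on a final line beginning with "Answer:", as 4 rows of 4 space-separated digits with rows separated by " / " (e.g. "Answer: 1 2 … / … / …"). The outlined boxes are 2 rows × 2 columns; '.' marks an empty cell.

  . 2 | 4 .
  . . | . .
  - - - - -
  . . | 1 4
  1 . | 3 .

Step 1. [r1c1∈{3}] nothing but 3 survives at r1c1 ⇒ r1c1=3.
Step 2. [r2c2∈{1,4}] col 2 places 1 nowhere but r2c2. So r2c2=1.
Step 3. [r2c3∈{2}] r2c3 is down to just 2 ⇒ r2c3=2.
Step 4. [r4c2∈{4}] only 4 remains possible at r4c2. So r4c2=4.
Step 5. [r3c1∈{2}] r3c1 is down to just 2 ⇒ r3c1=2.
Step 6. [r2c4∈{3}] nothing but 3 survives at r2c4. So r2c4=3.
Step 7. [r3c2∈{3}] r3c2 has the single candidate 3 ⇒ r3c2=3.
Step 8. [r2c1∈{4}] nothing but 4 survives at r2c1. So r2c1=4.
Step 9. [r1c4∈{1}] nothing but 1 survives at r1c4 ⇒ r1c4=1.
Step 10. [r4c4∈{2}] only 2 remains possible at r4c4. So r4c4=2.

Answer: 3 2 4 1 / 4 1 2 3 / 2 3 1 4 / 1 4 3 2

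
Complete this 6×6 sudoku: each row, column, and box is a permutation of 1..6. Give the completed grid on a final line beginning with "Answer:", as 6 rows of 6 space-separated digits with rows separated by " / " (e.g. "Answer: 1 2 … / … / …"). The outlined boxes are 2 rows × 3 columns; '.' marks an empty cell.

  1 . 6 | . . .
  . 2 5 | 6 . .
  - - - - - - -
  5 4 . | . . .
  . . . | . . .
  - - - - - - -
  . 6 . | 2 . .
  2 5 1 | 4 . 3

Step 1. [r2c1∈{3,4}] across box 1, 4 lands solely at r2c1, so r2c1=4.
Step 2. [r2c5∈{1,3}] across row 2, 3 lands solely at r2c5, so r2c5=3.
Step 3. [r4c2∈{1,3}] 1 has one home in col 2: r4c2, so r4c2=1.
Step 4. [r1c4∈{5}] nothing but 5 survives at r1c4 ⇒ r1c4=5.
Step 5. [r3c4∈{1,3}] 1 has one home in col 4: r3c4. So r3c4=1.
Step 6. [r3c3∈{2,3}] row 3 places 3 nowhere but r3c3, so r3c3=3.
Step 7. [r5c5∈{1,5}] in col 5, 1 fits only at r5c5 ⇒ r5c5=1.
Step 8. [r4c5∈{2,4,5,6}] r4c5 is the only open cell in col 5 admitting 5. So r4c5=5.
Step 9. [r4c6∈{2,4,6}] across row 4, 4 lands solely at r4c6 ⇒ r4c6=4.
Step 10. [r1c6∈{2}] r1c6 is down to just 2, so r1c6=2.
Step 11. [r3c6∈{6}] r3c6 has the single candidate 6 ⇒ r3c6=6.
Step 12. [r1c5∈{4}] r1c5 has the single candidate 4, so r1c5=4.
Step 13. [r3c5∈{2}] r3c5 has the single candidate 2, so r3c5=2.
Step 14. [r5c1∈{3}] only 3 remains possible at r5c1 ⇒ r5c1=3.
Step 15. [r5c3∈{4}] only 4 remains possible at r5c3. So r5c3=4.
Step 16. [r4c1∈{6}] only 6 remains possible at r4c1, so r4c1=6.
Step 17. [r5c6∈{5}] nothing but 5 survives at r5c6, so r5c6=5.
Step 18. [r2c6∈{1}] r2c6 is down to just 1. So r2c6=1.
Step 19. [r4c3∈{2}] nothing but 2 survives at r4c3, so r4c3=2.
Step 20. [r1c2∈{3}] r1c2 has the single candidate 3 ⇒ r1c2=3.
Step 21. [r4c4∈{3}] only 3 remains possible at r4c4 ⇒ r4c4=3.
Step 22. [r6c5∈{6}] r6c5 is down to just 6, so r6c5=6.

Answer: 1 3 6 5 4 2 / 4 2 5 6 3 1 / 5 4 3 1 2 6 / 6 1 2 3 5 4 / 3 6 4 2 1 5 / 2 5 1 4 6 3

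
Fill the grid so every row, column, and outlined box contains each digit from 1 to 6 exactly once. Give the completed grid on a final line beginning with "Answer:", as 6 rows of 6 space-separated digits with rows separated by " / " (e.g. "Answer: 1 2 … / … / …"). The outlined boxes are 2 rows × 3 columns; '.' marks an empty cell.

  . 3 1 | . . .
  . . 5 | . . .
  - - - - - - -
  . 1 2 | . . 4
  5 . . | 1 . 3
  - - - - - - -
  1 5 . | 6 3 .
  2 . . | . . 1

Step 1. [r2c2∈{2,4,6}] 2 has one home in col 2: r2c2. So r2c2=2.
Step 2. [r1c6∈{2,5,6}] in col 6, 5 fits only at r1c6. So r1c6=5.
Step 3. [r2c6∈{6}] nothing but 6 survives at r2c6 ⇒ r2c6=6.
Step 4. [r5c3∈{4}] nothing but 4 survives at r5c3, so r5c3=4.
Step 5. [r4c3∈{6}] nothing but 6 survives at r4c3, so r4c3=6.
Step 6. [r2c1∈{4}] only 4 remains possible at r2c1 ⇒ r2c1=4.
Step 7. [r1c4∈{2,4}] across col 4, 2 lands solely at r1c4, so r1c4=2.
Step 8. [r6c4∈{4,5}] col 4 places 4 nowhere but r6c4. So r6c4=4.
Step 9. [r3c4∈{5}] only 5 remains possible at r3c4, so r3c4=5.
Step 10. [r2c4∈{3}] r2c4's peers cover all but 3 ⇒ r2c4=3.
Step 11. [r3c5∈{6}] r3c5's peers cover all but 6, so r3c5=6.
Step 12. [r1c5∈{4}] only 4 remains possible at r1c5. So r1c5=4.
Step 13. [r6c2∈{6}] r6c2 is down to just 6 ⇒ r6c2=6.
Step 14. [r5c6∈{2}] r5c6 has the single candidate 2, so r5c6=2.
Step 15. [r6c5∈{5}] r6c5 is down to just 5 ⇒ r6c5=5.
Step 16. [r3c1∈{3}] r3c1 has the single candidate 3 ⇒ r3c1=3.
Step 17. [r6c3∈{3}] r6c3 is down to just 3, so r6c3=3.
Step 18. [r2c5∈{1}] r2c5 is down to just 1. So r2c5=1.
Step 19. [r4c2∈{4}] nothing but 4 survives at r4c2. So r4c2=4.
Step 20. [r4c5∈{2}] r4c5's peers cover all but 2. So r4c5=2.
Step 21. [r1c1∈{6}] r1c1 has the single candidate 6. So r1c1=6.

Answer: 6 3 1 2 4 5 / 4 2 5 3 1 6 / 3 1 2 5 6 4 / 5 4 6 1 2 3 / 1 5 4 6 3 2 / 2 6 3 4 5 1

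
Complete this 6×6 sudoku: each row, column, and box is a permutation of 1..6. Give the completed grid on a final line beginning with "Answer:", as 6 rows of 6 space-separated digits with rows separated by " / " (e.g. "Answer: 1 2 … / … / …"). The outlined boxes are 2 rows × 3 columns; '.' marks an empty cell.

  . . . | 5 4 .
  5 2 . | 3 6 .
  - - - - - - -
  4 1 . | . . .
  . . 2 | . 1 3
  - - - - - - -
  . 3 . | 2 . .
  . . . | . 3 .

Step 1. [r6c4∈{1,4,6}] across col 4, 1 lands solely at r6c4 ⇒ r6c4=1.
Step 2. [r4c1∈{6}] r4c1's peers cover all but 6. So r4c1=6.
Step 3. [r6c2∈{4,5,6}] col 2 places 4 nowhere but r6c2, so r6c2=4.
Step 4. [r5c5∈{5}] nothing but 5 survives at r5c5, so r5c5=5.
Step 5. [r3c6∈{2,5,6}] in col 6, 5 fits only at r3c6, so r3c6=5.
Step 6. [r6c6∈{6}] r6c6's peers cover all but 6. So r6c6=6.
Step 7. [r5c3∈{1,6}] 6 has one home in row 5: r5c3 ⇒ r5c3=6.
Step 8. [r1c1∈{1,3}] 3 has one home in col 1: r1c1, so r1c1=3.
Step 9. [r2c6∈{1}] r2c6 has the single candidate 1 ⇒ r2c6=1.
Step 10. [r2c3∈{4}] r2c3 is down to just 4. So r2c3=4.
Step 11. [r1c2∈{6}] r1c2 has the single candidate 6 ⇒ r1c2=6.
Step 12. [r3c3∈{3}] nothing but 3 survives at r3c3. So r3c3=3.
Step 13. [r1c6∈{2}] r1c6 is down to just 2. So r1c6=2.
Step 14. [r6c3∈{5}] r6c3's peers cover all but 5 ⇒ r6c3=5.
Step 15. [r5c6∈{4}] only 4 remains possible at r5c6, so r5c6=4.
Step 16. [r1c3∈{1}] r1c3's peers cover all but 1. So r1c3=1.
Step 17. [r4c4∈{4}] nothing but 4 survives at r4c4 ⇒ r4c4=4.
Step 18. [r4c2∈{5}] r4c2 has the single candidate 5. So r4c2=5.
Step 19. [r6c1∈{2}] r6c1 has the single candidate 2. So r6c1=2.
Step 20. [r5c1∈{1}] r5c1's peers cover all but 1 ⇒ r5c1=1.
Step 21. [r3c4∈{6}] nothing but 6 survives at r3c4 ⇒ r3c4=6.
Step 22. [r3c5∈{2}] r3c5 is down to just 2, so r3c5=2.

Answer: 3 6 1 5 4 2 / 5 2 4 3 6 1 / 4 1 3 6 2 5 / 6 5 2 4 1 3 / 1 3 6 2 5 4 / 2 4 5 1 3 6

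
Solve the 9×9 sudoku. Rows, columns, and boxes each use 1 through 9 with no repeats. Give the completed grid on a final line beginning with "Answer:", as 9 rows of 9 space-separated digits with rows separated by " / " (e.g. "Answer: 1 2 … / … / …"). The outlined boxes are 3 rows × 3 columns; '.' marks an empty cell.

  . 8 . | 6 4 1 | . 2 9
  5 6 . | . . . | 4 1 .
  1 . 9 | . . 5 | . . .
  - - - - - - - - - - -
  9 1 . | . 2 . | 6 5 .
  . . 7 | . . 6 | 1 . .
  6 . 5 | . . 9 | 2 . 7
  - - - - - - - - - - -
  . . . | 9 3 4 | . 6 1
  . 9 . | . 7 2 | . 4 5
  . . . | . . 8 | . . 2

Step 1. [r3c5∈{8}] nothing but 8 survives at r3c5 ⇒ r3c5=8.
Step 2. [r1c3∈{3}] r1c3 has the single candidate 3. So r1c3=3.
Step 3. [r3c2∈{2,4,7}] 4 has one home in row 3: r3c2. So r3c2=4.
Step 4. [r6c4∈{1,3,4,8}] r6c4 is the only open cell in row 6 admitting 4 ⇒ r6c4=4.
Step 5. [r6c8∈{3,8}] 8 has one home in row 6: r6c8. So r6c8=8.
Step 6. [r3c4∈{2,3,7}] row 3 places 2 nowhere but r3c4. So r3c4=2.
Step 7. [r8c4∈{1}] only 1 remains possible at r8c4. So r8c4=1.
Step 8. [r9c4∈{5}] nothing but 5 survives at r9c4, so r9c4=5.
Step 9. [r9c7∈{3,7,9}] col 7 places 9 nowhere but r9c7, so r9c7=9.
Step 10. [r6c2∈{3}] r6c2's peers cover all but 3 ⇒ r6c2=3.
Step 11. [r9c2∈{7}] only 7 remains possible at r9c2 ⇒ r9c2=7.
Step 12. [r9c8∈{3}] r9c8 has the single candidate 3. So r9c8=3.
Step 13. [r3c7∈{3,7}] across col 7, 3 lands solely at r3c7 ⇒ r3c7=3.
Step 14. [r8c7∈{8}] r8c7's peers cover all but 8 ⇒ r8c7=8.
Step 15. [r9c1∈{4}] nothing but 4 survives at r9c1 ⇒ r9c1=4.
Step 16. [r5c9∈{3,4}] row 5 places 4 nowhere but r5c9 ⇒ r5c9=4.
Step 17. [r5c4∈{3,8}] across row 5, 3 lands solely at r5c4 ⇒ r5c4=3.
Step 18. [r5c1∈{2,8}] 8 has one home in row 5: r5c1 ⇒ r5c1=8.
Step 19. [r4c6∈{7}] r4c6 is down to just 7 ⇒ r4c6=7.
Step 20. [r7c1∈{2}] r7c1 is down to just 2 ⇒ r7c1=2.
Step 21. [r3c8∈{7}] r3c8's peers cover all but 7. So r3c8=7.
Step 22. [r8c3∈{6}] r8c3 has the single candidate 6, so r8c3=6.
Step 23. [r2c4∈{7}] r2c4's peers cover all but 7. So r2c4=7.
Step 24. [r4c3∈{4}] r4c3's peers cover all but 4, so r4c3=4.
Step 25. [r5c8∈{9}] r5c8's peers cover all but 9 ⇒ r5c8=9.
Step 26. [r2c9∈{8}] r2c9's peers cover all but 8 ⇒ r2c9=8.
Step 27. [r2c6∈{3}] r2c6's peers cover all but 3, so r2c6=3.
Step 28. [r4c4∈{8}] r4c4 has the single candidate 8, so r4c4=8.
Step 29. [r7c3∈{8}] r7c3 has the single candidate 8 ⇒ r7c3=8.
Step 30. [r3c9∈{6}] only 6 remains possible at r3c9 ⇒ r3c9=6.
Step 31. [r5c5∈{5}] r5c5 is down to just 5 ⇒ r5c5=5.
Step 32. [r9c5∈{6}] only 6 remains possible at r9c5, so r9c5=6.
Step 33. [r1c1∈{7}] r1c1 is down to just 7, so r1c1=7.
Step 34. [r4c9∈{3}] r4c9's peers cover all but 3 ⇒ r4c9=3.
Step 35. [r6c5∈{1}] only 1 remains possible at r6c5. So r6c5=1.
Step 36. [r7c7∈{7}] r7c7's peers cover all but 7 ⇒ r7c7=7.
Step 37. [r5c2∈{2}] r5c2 is down to just 2 ⇒ r5c2=2.
Step 38. [r1c7∈{5}] only 5 remains possible at r1c7. So r1c7=5.
Step 39. [r2c5∈{9}] r2c5 is down to just 9, so r2c5=9.
Step 40. [r2c3∈{2}] r2c3's peers cover all but 2 ⇒ r2c3=2.
Step 41. [r9c3∈{1}] r9c3 is down to just 1. So r9c3=1.
Step 42. [r7c2∈{5}] nothing but 5 survives at r7c2, so r7c2=5.
Step 43. [r8c1∈{3}] nothing but 3 survives at r8c1. So r8c1=3.

Answer: 7 8 3 6 4 1 5 2 9 / 5 6 2 7 9 3 4 1 8 / 1 4 9 2 8 5 3 7 6 / 9 1 4 8 2 7 6 5 3 / 8 2 7 3 5 6 1 9 4 / 6 3 5 4 1 9 2 8 7 / 2 5 8 9 3 4 7 6 1 / 3 9 6 1 7 2 8 4 5 / 4 7 1 5 6 8 9 3 2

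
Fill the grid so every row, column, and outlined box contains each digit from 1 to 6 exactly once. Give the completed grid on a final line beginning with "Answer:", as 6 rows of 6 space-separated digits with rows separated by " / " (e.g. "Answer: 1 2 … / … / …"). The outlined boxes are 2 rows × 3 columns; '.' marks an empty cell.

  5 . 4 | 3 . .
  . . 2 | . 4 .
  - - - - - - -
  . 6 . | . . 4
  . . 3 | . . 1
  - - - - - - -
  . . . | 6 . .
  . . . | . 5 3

Step 1. [r1c2∈{1}] r1c2 is down to just 1. So r1c2=1.
Step 2. [r5c6∈{2}] r5c6 is down to just 2 ⇒ r5c6=2.
Step 3. [r2c1∈{3,6}] r2c1 is the only open cell in box 1 admitting 6 ⇒ r2c1=6.
Step 4. [r5c1∈{1,3,4}] 3 has one home in col 1: r5c1 ⇒ r5c1=3.
Step 5. [r5c2∈{4,5}] row 5 places 4 nowhere but r5c2 ⇒ r5c2=4.
Step 6. [r4c2∈{2,5}] 5 has one home in col 2: r4c2, so r4c2=5.
Step 7. [r4c4∈{2}] only 2 remains possible at r4c4, so r4c4=2.
Step 8. [r3c3∈{1}] r3c3 is down to just 1, so r3c3=1.
Step 9. [r6c1∈{1,2}] in col 1, 1 fits only at r6c1, so r6c1=1.
Step 10. [r3c4∈{5}] r3c4 has the single candidate 5, so r3c4=5.
Step 11. [r4c5∈{6}] only 6 remains possible at r4c5, so r4c5=6.
Step 12. [r6c3∈{6}] r6c3 is down to just 6 ⇒ r6c3=6.
Step 13. [r6c2∈{2}] r6c2 is down to just 2. So r6c2=2.
Step 14. [r5c5∈{1}] only 1 remains possible at r5c5 ⇒ r5c5=1.
Step 15. [r1c6∈{6}] nothing but 6 survives at r1c6, so r1c6=6.
Step 16. [r2c2∈{3}] r2c2 has the single candidate 3 ⇒ r2c2=3.
Step 17. [r3c5∈{3}] r3c5 is down to just 3 ⇒ r3c5=3.
Step 18. [r3c1∈{2}] nothing but 2 survives at r3c1 ⇒ r3c1=2.
Step 19. [r5c3∈{5}] r5c3 has the single candidate 5 ⇒ r5c3=5.
Step 20. [r6c4∈{4}] r6c4 has the single candidate 4, so r6c4=4.
Step 21. [r1c5∈{2}] r1c5 is down to just 2, so r1c5=2.
Step 22. [r2c4∈{1}] nothing but 1 survives at r2c4 ⇒ r2c4=1.
Step 23. [r4c1∈{4}] r4c1 has the single candidate 4, so r4c1=4.
Step 24. [r2c6∈{5}] r2c6 is down to just 5. So r2c6=5.

Answer: 5 1 4 3 2 6 / 6 3 2 1 4 5 / 2 6 1 5 3 4 / 4 5 3 2 6 1 / 3 4 5 6 1 2 / 1 2 6 4 5 3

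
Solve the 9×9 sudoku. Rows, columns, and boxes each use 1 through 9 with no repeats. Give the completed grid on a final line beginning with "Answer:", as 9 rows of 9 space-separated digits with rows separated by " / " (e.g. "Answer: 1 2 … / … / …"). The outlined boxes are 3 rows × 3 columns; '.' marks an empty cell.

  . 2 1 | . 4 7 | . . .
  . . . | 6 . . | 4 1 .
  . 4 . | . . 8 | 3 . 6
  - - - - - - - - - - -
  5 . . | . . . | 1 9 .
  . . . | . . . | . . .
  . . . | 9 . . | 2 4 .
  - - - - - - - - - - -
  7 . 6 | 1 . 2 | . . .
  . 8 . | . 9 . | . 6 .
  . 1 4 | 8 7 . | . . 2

Step 1. [r5c1∈{1,2,3,4,6,8,9}] r5c1 is the only open cell in col 1 admitting 4, so r5c1=4.
Step 2. [r2c5∈{2,3,5}] r2c5 is the only open cell in row 2 admitting 2, so r2c5=2.
Step 3. [r3c4∈{5}] r3c4's peers cover all but 5 ⇒ r3c4=5.
Step 4. [r5c7∈{5,6,7,8}] across col 7, 6 lands solely at r5c7, so r5c7=6.
Step 5. [r3c1∈{9}] r3c1's peers cover all but 9 ⇒ r3c1=9.
Step 6. [r9c1∈{3}] nothing but 3 survives at r9c1. So r9c1=3.
Step 7. [r9c8∈{5}] r9c8 has the single candidate 5 ⇒ r9c8=5.
Step 8. [r3c3∈{7}] only 7 remains possible at r3c3 ⇒ r3c3=7.
Step 9. [r2c9∈{5,7,8,9}] r2c9 is the only open cell in row 2 admitting 7. So r2c9=7.
Step 10. [r1c8∈{8}] r1c8's peers cover all but 8, so r1c8=8.
Step 11. [r7c2∈{5,9}] in box 7, 9 fits only at r7c2, so r7c2=9.
Step 12. [r6c2∈{3,6,7}] in row 6, 7 fits only at r6c2 ⇒ r6c2=7.
Step 13. [r5c2∈{3}] r5c2 is down to just 3. So r5c2=3.
Step 14. [r6c3∈{8}] r6c3's peers cover all but 8. So r6c3=8.
Step 15. [r4c4∈{2,3,4,7}] row 4 places 7 nowhere but r4c4 ⇒ r4c4=7.
Step 16. [r7c5∈{3,5}] across row 7, 5 lands solely at r7c5, so r7c5=5.
Step 17. [r4c2∈{6}] only 6 remains possible at r4c2 ⇒ r4c2=6.
Step 18. [r8c4∈{3,4}] r8c4 is the only open cell in col 4 admitting 4 ⇒ r8c4=4.
Step 19. [r8c6∈{3}] r8c6's peers cover all but 3, so r8c6=3.
Step 20. [r6c5∈{1,3,6}] across col 5, 6 lands solely at r6c5 ⇒ r6c5=6.
Step 21. [r6c9∈{3,5}] across row 6, 3 lands solely at r6c9. So r6c9=3.
Step 22. [r5c9∈{5,8}] across box 6, 5 lands solely at r5c9. So r5c9=5.
Step 23. [r8c3∈{2,5}] 5 has one home in row 8: r8c3, so r8c3=5.
Step 24. [r5c6∈{1}] r5c6's peers cover all but 1 ⇒ r5c6=1.
Step 25. [r4c9∈{8}] r4c9's peers cover all but 8. So r4c9=8.
Step 26. [r5c4∈{2}] only 2 remains possible at r5c4 ⇒ r5c4=2.
Step 27. [r1c7∈{5,9}] r1c7 is the only open cell in row 1 admitting 5, so r1c7=5.
Step 28. [r4c5∈{3}] only 3 remains possible at r4c5 ⇒ r4c5=3.
Step 29. [r1c4∈{3}] nothing but 3 survives at r1c4, so r1c4=3.
Step 30. [r3c8∈{2}] r3c8's peers cover all but 2, so r3c8=2.
Step 31. [r6c1∈{1}] nothing but 1 survives at r6c1, so r6c1=1.
Step 32. [r2c1∈{8}] nothing but 8 survives at r2c1, so r2c1=8.
Step 33. [r9c6∈{6}] r9c6 is down to just 6 ⇒ r9c6=6.
Step 34. [r4c6∈{4}] r4c6 has the single candidate 4 ⇒ r4c6=4.
Step 35. [r8c1∈{2}] nothing but 2 survives at r8c1. So r8c1=2.
Step 36. [r5c5∈{8}] r5c5 has the single candidate 8 ⇒ r5c5=8.
Step 37. [r7c8∈{3}] r7c8's peers cover all but 3. So r7c8=3.
Step 38. [r8c7∈{7}] only 7 remains possible at r8c7 ⇒ r8c7=7.
Step 39. [r4c3∈{2}] r4c3 has the single candidate 2. So r4c3=2.
Step 40. [r1c1∈{6}] r1c1 is down to just 6 ⇒ r1c1=6.
Step 41. [r5c3∈{9}] r5c3 has the single candidate 9. So r5c3=9.
Step 42. [r6c6∈{5}] r6c6 has the single candidate 5 ⇒ r6c6=5.
Step 43. [r3c5∈{1}] nothing but 1 survives at r3c5 ⇒ r3c5=1.
Step 44. [r9c7∈{9}] r9c7 is down to just 9. So r9c7=9.
Step 45. [r7c9∈{4}] r7c9 has the single candidate 4 ⇒ r7c9=4.
Step 46. [r5c8∈{7}] r5c8 is down to just 7, so r5c8=7.
Step 47. [r2c3∈{3}] only 3 remains possible at r2c3 ⇒ r2c3=3.
Step 48. [r8c9∈{1}] r8c9 is down to just 1. So r8c9=1.
Step 49. [r2c6∈{9}] r2c6 is down to just 9 ⇒ r2c6=9.
Step 50. [r1c9∈{9}] r1c9 is down to just 9, so r1c9=9.
Step 51. [r2c2∈{5}] r2c2 is down to just 5, so r2c2=5.
Step 52. [r7c7∈{8}] r7c7's peers cover all but 8 ⇒ r7c7=8.

Answer: 6 2 1 3 4 7 5 8 9 / 8 5 3 6 2 9 4 1 7 / 9 4 7 5 1 8 3 2 6 / 5 6 2 7 3 4 1 9 8 / 4 3 9 2 8 1 6 7 5 / 1 7 8 9 6 5 2 4 3 / 7 9 6 1 5 2 8 3 4 / 2 8 5 4 9 3 7 6 1 / 3 1 4 8 7 6 9 5 2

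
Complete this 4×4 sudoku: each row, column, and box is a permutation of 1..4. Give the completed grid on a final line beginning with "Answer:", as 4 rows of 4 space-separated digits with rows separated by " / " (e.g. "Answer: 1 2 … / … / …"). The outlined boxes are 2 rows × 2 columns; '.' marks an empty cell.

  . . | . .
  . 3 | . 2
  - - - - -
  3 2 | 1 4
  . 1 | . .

Step 1. [r1c2∈{4}] r1c2's peers cover all but 4. So r1c2=4.
Step 2. [r4c4∈{3}] nothing but 3 survives at r4c4 ⇒ r4c4=3.
Step 3. [r1c1∈{1,2}] across row 1, 2 lands solely at r1c1 ⇒ r1c1=2.
Step 4. [r4c1∈{4}] nothing but 4 survives at r4c1, so r4c1=4.
Step 5. [r4c3∈{2}] only 2 remains possible at r4c3, so r4c3=2.
Step 6. [r1c4∈{1}] r1c4 has the single candidate 1, so r1c4=1.
Step 7. [r1c3∈{3}] r1c3 has the single candidate 3 ⇒ r1c3=3.
Step 8. [r2c3∈{4}] only 4 remains possible at r2c3. So r2c3=4.
Step 9. [r2c1∈{1}] r2c1 has the single candidate 1 ⇒ r2c1=1.

Answer: 2 4 3 1 / 1 3 4 2 / 3 2 1 4 / 4 1 2 3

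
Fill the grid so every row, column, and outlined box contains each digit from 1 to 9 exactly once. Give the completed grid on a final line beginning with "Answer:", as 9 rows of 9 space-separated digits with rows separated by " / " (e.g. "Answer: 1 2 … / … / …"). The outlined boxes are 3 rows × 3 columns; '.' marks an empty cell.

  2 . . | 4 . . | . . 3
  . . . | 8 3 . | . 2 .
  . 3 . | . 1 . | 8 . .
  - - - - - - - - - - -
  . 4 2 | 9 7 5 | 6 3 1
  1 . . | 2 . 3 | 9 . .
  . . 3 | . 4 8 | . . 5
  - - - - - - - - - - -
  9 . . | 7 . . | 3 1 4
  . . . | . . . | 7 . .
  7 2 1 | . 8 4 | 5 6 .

Step 1. [r6c1∈{6}] r6c1 has the single candidate 6 ⇒ r6c1=6.
Step 2. [r6c8∈{7}] r6c8's peers cover all but 7, so r6c8=7.
Step 3. [r3c6∈{2,6,7,9}] across row 3, 2 lands solely at r3c6 ⇒ r3c6=2.
Step 4. [r7c6∈{6}] only 6 remains possible at r7c6 ⇒ r7c6=6.
Step 5. [r3c4∈{5,6}] col 4 places 6 nowhere but r3c4 ⇒ r3c4=6.
Step 6. [r8c4∈{1,3,5}] in col 4, 5 fits only at r8c4, so r8c4=5.
Step 7. [r9c9∈{9}] only 9 remains possible at r9c9, so r9c9=9.
Step 8. [r8c8∈{8}] r8c8 has the single candidate 8. So r8c8=8.
Step 9. [r1c5∈{5,9}] 5 has one home in col 5: r1c5 ⇒ r1c5=5.
Step 10. [r1c8∈{9}] r1c8 has the single candidate 9, so r1c8=9.
Step 11. [r3c3∈{4,5,7,9}] row 3 places 9 nowhere but r3c3. So r3c3=9.
Step 12. [r2c7∈{1,4}] r2c7 is the only open cell in col 7 admitting 4. So r2c7=4.
Step 13. [r2c2∈{1,5,6,7}] across row 2, 1 lands solely at r2c2, so r2c2=1.
Step 14. [r1c6∈{7}] nothing but 7 survives at r1c6, so r1c6=7.
Step 15. [r2c3∈{5,6,7}] box 1 places 7 nowhere but r2c3, so r2c3=7.
Step 16. [r5c9∈{8}] nothing but 8 survives at r5c9, so r5c9=8.
Step 17. [r3c1∈{4,5}] across row 3, 4 lands solely at r3c1 ⇒ r3c1=4.
Step 18. [r5c3∈{5}] r5c3's peers cover all but 5 ⇒ r5c3=5.
Step 19. [r8c5∈{2,9}] r8c5 is the only open cell in col 5 admitting 9. So r8c5=9.
Step 20. [r7c3∈{8}] nothing but 8 survives at r7c3 ⇒ r7c3=8.
Step 21. [r1c3∈{6}] r1c3 is down to just 6, so r1c3=6.
Step 22. [r6c2∈{9}] r6c2 has the single candidate 9 ⇒ r6c2=9.
Step 23. [r3c8∈{5}] r3c8 has the single candidate 5 ⇒ r3c8=5.
Step 24. [r2c1∈{5}] r2c1's peers cover all but 5, so r2c1=5.
Step 25. [r6c4∈{1}] r6c4 has the single candidate 1. So r6c4=1.
Step 26. [r4c1∈{8}] nothing but 8 survives at r4c1 ⇒ r4c1=8.
Step 27. [r8c3∈{4}] r8c3 has the single candidate 4, so r8c3=4.
Step 28. [r8c6∈{1}] r8c6 is down to just 1. So r8c6=1.
Step 29. [r3c9∈{7}] r3c9's peers cover all but 7 ⇒ r3c9=7.
Step 30. [r8c9∈{2}] r8c9 has the single candidate 2 ⇒ r8c9=2.
Step 31. [r5c5∈{6}] only 6 remains possible at r5c5, so r5c5=6.
Step 32. [r6c7∈{2}] r6c7's peers cover all but 2. So r6c7=2.
Step 33. [r8c2∈{6}] nothing but 6 survives at r8c2 ⇒ r8c2=6.
Step 34. [r2c9∈{6}] r2c9 has the single candidate 6, so r2c9=6.
Step 35. [r9c4∈{3}] nothing but 3 survives at r9c4. So r9c4=3.
Step 36. [r5c8∈{4}] r5c8's peers cover all but 4, so r5c8=4.
Step 37. [r8c1∈{3}] r8c1 is down to just 3. So r8c1=3.
Step 38. [r1c2∈{8}] only 8 remains possible at r1c2, so r1c2=8.
Step 39. [r2c6∈{9}] nothing but 9 survives at r2c6. So r2c6=9.
Step 40. [r5c2∈{7}] nothing but 7 survives at r5c2, so r5c2=7.
Step 41. [r1c7∈{1}] r1c7 is down to just 1. So r1c7=1.
Step 42. [r7c5∈{2}] r7c5's peers cover all but 2. So r7c5=2.
Step 43. [r7c2∈{5}] nothing but 5 survives at r7c2. So r7c2=5.

Answer: 2 8 6 4 5 7 1 9 3 / 5 1 7 8 3 9 4 2 6 / 4 3 9 6 1 2 8 5 7 / 8 4 2 9 7 5 6 3 1 / 1 7 5 2 6 3 9 4 8 / 6 9 3 1 4 8 2 7 5 / 9 5 8 7 2 6 3 1 4 / 3 6 4 5 9 1 7 8 2 / 7 2 1 3 8 4 5 6 9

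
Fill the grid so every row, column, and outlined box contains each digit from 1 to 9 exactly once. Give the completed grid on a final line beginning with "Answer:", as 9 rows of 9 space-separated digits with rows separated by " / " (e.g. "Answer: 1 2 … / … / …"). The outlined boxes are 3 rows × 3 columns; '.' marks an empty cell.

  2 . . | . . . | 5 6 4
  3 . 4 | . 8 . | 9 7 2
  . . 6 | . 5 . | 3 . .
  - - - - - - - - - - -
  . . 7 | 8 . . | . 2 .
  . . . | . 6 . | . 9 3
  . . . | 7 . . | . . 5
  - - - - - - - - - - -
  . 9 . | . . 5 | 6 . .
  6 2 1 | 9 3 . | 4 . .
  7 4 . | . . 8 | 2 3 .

Step 1. [r4c7∈{1}] r4c7 is down to just 1. So r4c7=1.
Step 2. [r5c4∈{1,2,4,5}] in col 4, 5 fits only at r5c4. So r5c4=5.
Step 3. [r9c5∈{1}] only 1 remains possible at r9c5 ⇒ r9c5=1.
Step 4. [r7c1∈{8}] nothing but 8 survives at r7c1 ⇒ r7c1=8.
Step 5. [r8c6∈{7}] only 7 remains possible at r8c6. So r8c6=7.
Step 6. [r6c8∈{4,8}] across col 8, 4 lands solely at r6c8. So r6c8=4.
Step 7. [r6c2∈{1,3,6,8}] 6 has one home in row 6: r6c2. So r6c2=6.
Step 8. [r4c2∈{3,5}] col 2 places 3 nowhere but r4c2 ⇒ r4c2=3.
Step 9. [r6c6∈{1,2,3,9}] across row 6, 3 lands solely at r6c6. So r6c6=3.
Step 10. [r5c6∈{1,2,4}] r5c6 is the only open cell in box 5 admitting 1 ⇒ r5c6=1.
Step 11. [r5c2∈{8}] r5c2 is down to just 8, so r5c2=8.
Step 12. [r1c6∈{9}] r1c6 is down to just 9. So r1c6=9.
Step 13. [r6c3∈{2,9}] 9 has one home in col 3: r6c3 ⇒ r6c3=9.
Step 14. [r4c6∈{4}] r4c6's peers cover all but 4 ⇒ r4c6=4.
Step 15. [r3c4∈{1,2,4}] 4 has one home in row 3: r3c4, so r3c4=4.
Step 16. [r8c9∈{8}] r8c9 is down to just 8, so r8c9=8.
Step 17. [r3c9∈{1}] r3c9 has the single candidate 1. So r3c9=1.
Step 18. [r2c6∈{6}] r2c6 is down to just 6, so r2c6=6.
Step 19. [r2c4∈{1}] r2c4 has the single candidate 1. So r2c4=1.
Step 20. [r6c5∈{2}] r6c5's peers cover all but 2 ⇒ r6c5=2.
Step 21. [r1c5∈{7}] only 7 remains possible at r1c5 ⇒ r1c5=7.
Step 22. [r6c7∈{8}] r6c7's peers cover all but 8. So r6c7=8.
Step 23. [r4c5∈{9}] only 9 remains possible at r4c5, so r4c5=9.
Step 24. [r7c4∈{2}] r7c4 has the single candidate 2, so r7c4=2.
Step 25. [r9c3∈{5}] r9c3 has the single candidate 5, so r9c3=5.
Step 26. [r5c1∈{4}] nothing but 4 survives at r5c1, so r5c1=4.
Step 27. [r3c8∈{8}] r3c8 is down to just 8, so r3c8=8.
Step 28. [r1c3∈{8}] r1c3's peers cover all but 8 ⇒ r1c3=8.
Step 29. [r1c4∈{3}] only 3 remains possible at r1c4 ⇒ r1c4=3.
Step 30. [r4c9∈{6}] nothing but 6 survives at r4c9 ⇒ r4c9=6.
Step 31. [r5c3∈{2}] nothing but 2 survives at r5c3 ⇒ r5c3=2.
Step 32. [r1c2∈{1}] nothing but 1 survives at r1c2 ⇒ r1c2=1.
Step 33. [r2c2∈{5}] nothing but 5 survives at r2c2. So r2c2=5.
Step 34. [r7c5∈{4}] only 4 remains possible at r7c5, so r7c5=4.
Step 35. [r6c1∈{1}] r6c1 has the single candidate 1 ⇒ r6c1=1.
Step 36. [r3c6∈{2}] only 2 remains possible at r3c6. So r3c6=2.
Step 37. [r7c3∈{3}] r7c3 has the single candidate 3, so r7c3=3.
Step 38. [r3c2∈{7}] r3c2 is down to just 7. So r3c2=7.
Step 39. [r9c9∈{9}] r9c9's peers cover all but 9 ⇒ r9c9=9.
Step 40. [r7c8∈{1}] r7c8's peers cover all but 1 ⇒ r7c8=1.
Step 41. [r5c7∈{7}] r5c7's peers cover all but 7 ⇒ r5c7=7.
Step 42. [r4c1∈{5}] r4c1 has the single candidate 5, so r4c1=5.
Step 43. [r8c8∈{5}] only 5 remains possible at r8c8 ⇒ r8c8=5.
Step 44. [r3c1∈{9}] nothing but 9 survives at r3c1 ⇒ r3c1=9.
Step 45. [r7c9∈{7}] only 7 remains possible at r7c9. So r7c9=7.
Step 46. [r9c4∈{6}] r9c4's peers cover all but 6 ⇒ r9c4=6.

Answer: 2 1 8 3 7 9 5 6 4 / 3 5 4 1 8 6 9 7 2 / 9 7 6 4 5 2 3 8 1 / 5 3 7 8 9 4 1 2 6 / 4 8 2 5 6 1 7 9 3 / 1 6 9 7 2 3 8 4 5 / 8 9 3 2 4 5 6 1 7 / 6 2 1 9 3 7 4 5 8 / 7 4 5 6 1 8 2 3 9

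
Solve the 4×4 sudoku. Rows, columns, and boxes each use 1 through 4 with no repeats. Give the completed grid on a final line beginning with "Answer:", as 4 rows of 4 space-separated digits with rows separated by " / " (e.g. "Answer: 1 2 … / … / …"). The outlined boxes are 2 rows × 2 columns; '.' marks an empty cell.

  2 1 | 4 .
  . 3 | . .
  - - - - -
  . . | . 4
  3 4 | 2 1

Step 1. [r3c2∈{2}] only 2 remains possible at r3c2, so r3c2=2.
Step 2. [r1c4∈{3}] only 3 remains possible at r1c4. So r1c4=3.
Step 3. [r2c1∈{4}] r2c1's peers cover all but 4 ⇒ r2c1=4.
Step 4. [r2c4∈{2}] only 2 remains possible at r2c4, so r2c4=2.
Step 5. [r3c3∈{3}] r3c3 has the single candidate 3 ⇒ r3c3=3.
Step 6. [r3c1∈{1}] nothing but 1 survives at r3c1 ⇒ r3c1=1.
Step 7. [r2c3∈{1}] r2c3 is down to just 1, so r2c3=1.

Answer: 2 1 4 3 / 4 3 1 2 / 1 2 3 4 / 3 4 2 1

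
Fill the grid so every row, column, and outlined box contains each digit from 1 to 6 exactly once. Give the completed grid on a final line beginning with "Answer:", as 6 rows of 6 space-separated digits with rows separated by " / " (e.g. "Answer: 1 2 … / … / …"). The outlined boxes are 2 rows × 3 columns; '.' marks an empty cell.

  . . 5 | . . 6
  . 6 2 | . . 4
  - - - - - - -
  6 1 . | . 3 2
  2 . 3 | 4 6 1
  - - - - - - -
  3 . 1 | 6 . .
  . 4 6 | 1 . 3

Step 1. [r5c6∈{5}] r5c6's peers cover all but 5 ⇒ r5c6=5.
Step 2. [r6c5∈{2}] nothing but 2 survives at r6c5, so r6c5=2.
Step 3. [r2c4∈{3,5}] across row 2, 3 lands solely at r2c4 ⇒ r2c4=3.
Step 4. [r2c1∈{1}] r2c1 has the single candidate 1, so r2c1=1.
Step 5. [r5c2∈{2}] r5c2 is down to just 2 ⇒ r5c2=2.
Step 6. [r3c3∈{4}] only 4 remains possible at r3c3, so r3c3=4.
Step 7. [r3c4∈{5}] only 5 remains possible at r3c4. So r3c4=5.
Step 8. [r4c2∈{5}] r4c2's peers cover all but 5, so r4c2=5.
Step 9. [r2c5∈{5}] r2c5 has the single candidate 5, so r2c5=5.
Step 10. [r1c5∈{1}] r1c5 is down to just 1. So r1c5=1.
Step 11. [r6c1∈{5}] r6c1 is down to just 5, so r6c1=5.
Step 12. [r1c2∈{3}] r1c2 has the single candidate 3, so r1c2=3.
Step 13. [r1c1∈{4}] only 4 remains possible at r1c1. So r1c1=4.
Step 14. [r5c5∈{4}] nothing but 4 survives at r5c5. So r5c5=4.
Step 15. [r1c4∈{2}] r1c4 is down to just 2 ⇒ r1c4=2.

Answer: 4 3 5 2 1 6 / 1 6 2 3 5 4 / 6 1 4 5 3 2 / 2 5 3 4 6 1 / 3 2 1 6 4 5 / 5 4 6 1 2 3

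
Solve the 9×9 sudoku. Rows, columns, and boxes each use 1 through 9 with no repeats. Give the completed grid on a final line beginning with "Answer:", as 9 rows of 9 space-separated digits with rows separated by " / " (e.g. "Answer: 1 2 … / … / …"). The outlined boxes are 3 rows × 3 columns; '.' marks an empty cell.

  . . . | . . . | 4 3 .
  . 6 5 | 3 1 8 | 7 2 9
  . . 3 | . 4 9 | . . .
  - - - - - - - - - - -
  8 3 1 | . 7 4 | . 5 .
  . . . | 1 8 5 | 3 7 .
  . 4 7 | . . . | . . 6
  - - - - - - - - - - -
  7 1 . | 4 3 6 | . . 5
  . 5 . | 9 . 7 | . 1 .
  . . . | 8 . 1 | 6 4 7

Step 1. [r8c5∈{2}] r8c5's peers cover all but 2, so r8c5=2.
Step 2. [r1c6∈{2}] r1c6 has the single candidate 2, so r1c6=2.
Step 3. [r8c7∈{8}] only 8 remains possible at r8c7 ⇒ r8c7=8.
Step 4. [r4c7∈{2,9}] row 4 places 9 nowhere but r4c7. So r4c7=9.
Step 5. [r7c3∈{2,8,9}] row 7 places 8 nowhere but r7c3, so r7c3=8.
Step 6. [r1c3∈{9}] r1c3 is down to just 9. So r1c3=9.
Step 7. [r4c9∈{2}] r4c9 is down to just 2. So r4c9=2.
Step 8. [r1c5∈{5,6}] 6 has one home in col 5: r1c5, so r1c5=6.
Step 9. [r9c3∈{2}] r9c3's peers cover all but 2 ⇒ r9c3=2.
Step 10. [r6c1∈{2,5,9}] 5 has one home in row 6: r6c1. So r6c1=5.
Step 11. [r1c1∈{1}] only 1 remains possible at r1c1, so r1c1=1.
Step 12. [r1c9∈{8}] r1c9 is down to just 8 ⇒ r1c9=8.
Step 13. [r9c2∈{9}] r9c2 is down to just 9, so r9c2=9.
Step 14. [r5c2∈{2}] nothing but 2 survives at r5c2, so r5c2=2.
Step 15. [r1c4∈{5,7}] row 1 places 5 nowhere but r1c4 ⇒ r1c4=5.
Step 16. [r5c3∈{6}] r5c3's peers cover all but 6, so r5c3=6.
Step 17. [r8c1∈{3,4,6}] 6 has one home in row 8: r8c1, so r8c1=6.
Step 18. [r1c2∈{7}] r1c2 is down to just 7, so r1c2=7.
Step 19. [r6c7∈{1}] r6c7 has the single candidate 1, so r6c7=1.
Step 20. [r4c4∈{6}] r4c4's peers cover all but 6, so r4c4=6.
Step 21. [r3c7∈{5}] nothing but 5 survives at r3c7 ⇒ r3c7=5.
Step 22. [r7c7∈{2}] nothing but 2 survives at r7c7, so r7c7=2.
Step 23. [r3c1∈{2}] nothing but 2 survives at r3c1, so r3c1=2.
Step 24. [r2c1∈{4}] r2c1 is down to just 4, so r2c1=4.
Step 25. [r6c4∈{2}] r6c4's peers cover all but 2, so r6c4=2.
Step 26. [r5c9∈{4}] r5c9 has the single candidate 4, so r5c9=4.
Step 27. [r5c1∈{9}] r5c1 has the single candidate 9 ⇒ r5c1=9.
Step 28. [r8c3∈{4}] only 4 remains possible at r8c3 ⇒ r8c3=4.
Step 29. [r9c5∈{5}] nothing but 5 survives at r9c5 ⇒ r9c5=5.
Step 30. [r8c9∈{3}] r8c9's peers cover all but 3, so r8c9=3.
Step 31. [r3c8∈{6}] only 6 remains possible at r3c8 ⇒ r3c8=6.
Step 32. [r7c8∈{9}] nothing but 9 survives at r7c8, so r7c8=9.
Step 33. [r9c1∈{3}] r9c1 is down to just 3, so r9c1=3.
Step 34. [r3c9∈{1}] nothing but 1 survives at r3c9. So r3c9=1.
Step 35. [r6c6∈{3}] r6c6's peers cover all but 3 ⇒ r6c6=3.
Step 36. [r6c5∈{9}] only 9 remains possible at r6c5. So r6c5=9.
Step 37. [r3c4∈{7}] nothing but 7 survives at r3c4 ⇒ r3c4=7.
Step 38. [r3c2∈{8}] r3c2 is down to just 8. So r3c2=8.
Step 39. [r6c8∈{8}] r6c8's peers cover all but 8. So r6c8=8.

Answer: 1 7 9 5 6 2 4 3 8 / 4 6 5 3 1 8 7 2 9 / 2 8 3 7 4 9 5 6 1 / 8 3 1 6 7 4 9 5 2 / 9 2 6 1 8 5 3 7 4 / 5 4 7 2 9 3 1 8 6 / 7 1 8 4 3 6 2 9 5 / 6 5 4 9 2 7 8 1 3 / 3 9 2 8 5 1 6 4 7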